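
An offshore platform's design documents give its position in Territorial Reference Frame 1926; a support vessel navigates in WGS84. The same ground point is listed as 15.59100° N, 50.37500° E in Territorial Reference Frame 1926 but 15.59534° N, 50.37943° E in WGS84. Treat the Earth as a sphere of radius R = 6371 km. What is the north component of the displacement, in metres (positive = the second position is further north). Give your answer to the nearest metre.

Δφ = 15.59534° − 15.59100° = +0.00434°; Δλ = 50.37943° − 50.37500° = +0.00443°.
1° along a meridian = πR/180 = 111195 m.
ΔN = Δφ × 111195 = 482.6 m; ΔE = Δλ × 111195 × cos(15.59100°) = +0.00443 × 111195 × 0.963205 = 474.5 m.

ΔN = 483 m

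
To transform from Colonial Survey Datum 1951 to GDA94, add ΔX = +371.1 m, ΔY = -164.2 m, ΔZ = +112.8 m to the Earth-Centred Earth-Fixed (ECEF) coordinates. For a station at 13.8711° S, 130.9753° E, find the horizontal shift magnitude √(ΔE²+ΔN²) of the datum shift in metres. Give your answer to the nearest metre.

At φ = -13.8711°, λ = 130.9753°: sin φ = -0.239738, cos φ = 0.970838, sin λ = 0.754992, cos λ = -0.655734.
ΔE = −sin λ·ΔX + cos λ·ΔY = −(0.754992)·(371.1) + (-0.655734)·(-164.2) = -172.51 m.
ΔN = −sin φ cos λ·ΔX − sin φ sin λ·ΔY + cos φ·ΔZ = −(-0.239738)(-0.655734)(371.1) − (-0.239738)(0.754992)(-164.2) + (0.970838)(112.8) = 21.45 m.
Horizontal magnitude = √(ΔE² + ΔN²) = √((-172.51)² + 21.45²) = 173.83 m.

174 m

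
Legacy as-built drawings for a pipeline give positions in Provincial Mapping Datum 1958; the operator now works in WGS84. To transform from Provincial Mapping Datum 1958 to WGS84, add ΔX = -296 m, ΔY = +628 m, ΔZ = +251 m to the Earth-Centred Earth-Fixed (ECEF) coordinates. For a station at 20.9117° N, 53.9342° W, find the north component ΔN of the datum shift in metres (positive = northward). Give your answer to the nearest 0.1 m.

At φ = 20.9117°, λ = -53.9342°: sin φ = 0.356929, cos φ = 0.934132, sin λ = -0.808341, cos λ = 0.588714.
ΔN = −sin φ cos λ·ΔX − sin φ sin λ·ΔY + cos φ·ΔZ = −(0.356929)(0.588714)(-296) − (0.356929)(-0.808341)(628) + (0.934132)(251) = 477.86 m.

ΔN = 477.9 m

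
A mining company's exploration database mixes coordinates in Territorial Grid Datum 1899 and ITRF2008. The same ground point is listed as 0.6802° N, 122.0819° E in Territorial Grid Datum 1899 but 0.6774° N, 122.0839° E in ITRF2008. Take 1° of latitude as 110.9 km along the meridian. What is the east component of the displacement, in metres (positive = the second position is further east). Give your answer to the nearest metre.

ΔE = 222 m

Δφ = 0.6774° − 0.6802° = -0.0028°; Δλ = 122.0839° − 122.0819° = +0.0020°.
ΔN = Δφ × 110900 = -310.5 m; ΔE = Δλ × 110900 × cos(0.6802°) = +0.0020 × 110900 × 0.999930 = 221.8 m.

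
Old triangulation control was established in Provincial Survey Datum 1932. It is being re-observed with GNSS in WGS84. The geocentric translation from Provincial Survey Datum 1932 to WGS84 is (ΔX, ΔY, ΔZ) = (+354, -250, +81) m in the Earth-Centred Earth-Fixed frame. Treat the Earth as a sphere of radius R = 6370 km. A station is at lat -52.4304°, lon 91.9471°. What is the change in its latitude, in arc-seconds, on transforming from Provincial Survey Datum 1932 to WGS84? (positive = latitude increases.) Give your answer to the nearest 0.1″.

sin φ = -0.792613, cos φ = 0.609725, sin λ = 0.999423, cos λ = -0.033977.
North component: ΔN = −sin φ cos λ·ΔX − sin φ sin λ·ΔY + cos φ·ΔZ = −(-0.792613)(-0.033977)(354) − (-0.792613)(0.999423)(-250) + (0.609725)(81) = -158.18 m.
1° of latitude spans πR/180 = 111177 m, so Δφ = -158.18 / 111177 × 3600 = -5.122″.

Δφ = -5.1″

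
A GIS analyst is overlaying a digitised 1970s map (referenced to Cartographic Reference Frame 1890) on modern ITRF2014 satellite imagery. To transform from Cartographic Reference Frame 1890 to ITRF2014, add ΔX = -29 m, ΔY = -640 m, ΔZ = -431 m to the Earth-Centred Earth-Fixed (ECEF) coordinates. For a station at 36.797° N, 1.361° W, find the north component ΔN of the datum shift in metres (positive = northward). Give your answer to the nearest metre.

At φ = 36.797°, λ = -1.361°: sin φ = 0.598982, cos φ = 0.800763, sin λ = -0.023752, cos λ = 0.999718.
ΔN = −sin φ cos λ·ΔX − sin φ sin λ·ΔY + cos φ·ΔZ = −(0.598982)(0.999718)(-29) − (0.598982)(-0.023752)(-640) + (0.800763)(-431) = -336.87 m.

ΔN = -337 m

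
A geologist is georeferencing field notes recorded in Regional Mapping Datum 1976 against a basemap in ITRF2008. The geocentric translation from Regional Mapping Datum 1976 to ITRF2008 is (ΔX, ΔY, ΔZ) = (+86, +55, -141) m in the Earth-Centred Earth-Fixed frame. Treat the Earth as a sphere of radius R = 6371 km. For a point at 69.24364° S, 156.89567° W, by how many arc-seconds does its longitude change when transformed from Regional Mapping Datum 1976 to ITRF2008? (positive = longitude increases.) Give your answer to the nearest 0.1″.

Δλ = -1.5″

sin φ = -0.935096, cos φ = 0.354395, sin λ = -0.392407, cos λ = -0.919792.
East component: ΔE = −sin λ·ΔX + cos λ·ΔY = −(-0.392407)(86) + (-0.919792)(55) = -16.84 m.
1° of latitude spans πR/180 = 111195 m; at latitude φ, 1° of longitude spans that × cos φ = 39406.9 m, so Δλ = -16.84 / 39406.9 × 3600 = -1.539″.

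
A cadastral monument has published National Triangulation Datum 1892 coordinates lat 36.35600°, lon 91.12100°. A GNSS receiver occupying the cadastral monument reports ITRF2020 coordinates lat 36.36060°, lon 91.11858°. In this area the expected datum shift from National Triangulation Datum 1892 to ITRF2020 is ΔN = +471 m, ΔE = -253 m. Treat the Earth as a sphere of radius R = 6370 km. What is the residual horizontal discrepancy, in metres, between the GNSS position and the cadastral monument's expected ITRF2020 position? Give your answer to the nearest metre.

54 m

Observed coordinate differences: Δφ = +0.00460°, Δλ = -0.00242°.
Converting to metres (1° lat = 111177 m, cos φ = 0.805349): observed ΔN = 511.4 m, observed ΔE = -216.7 m.
Subtracting the expected shift leaves a residual of 511.4 − (471) = 40.4 m north and -216.7 − (-253) = 36.3 m east.
Residual distance = √(40.4² + 36.3²) = 54.3 m.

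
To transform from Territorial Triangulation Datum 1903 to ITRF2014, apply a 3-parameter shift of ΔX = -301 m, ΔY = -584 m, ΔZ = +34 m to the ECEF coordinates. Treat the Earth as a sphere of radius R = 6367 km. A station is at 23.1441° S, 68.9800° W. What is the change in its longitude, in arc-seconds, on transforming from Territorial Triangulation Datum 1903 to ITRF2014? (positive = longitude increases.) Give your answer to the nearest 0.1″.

Δλ = -17.3″

sin φ = -0.393045, cos φ = 0.919519, sin λ = -0.933455, cos λ = 0.358694.
East component: ΔE = −sin λ·ΔX + cos λ·ΔY = −(-0.933455)(-301) + (0.358694)(-584) = -490.45 m.
1° of latitude spans πR/180 = 111125 m; at latitude φ, 1° of longitude spans that × cos φ = 102181.7 m, so Δλ = -490.45 / 102181.7 × 3600 = -17.279″.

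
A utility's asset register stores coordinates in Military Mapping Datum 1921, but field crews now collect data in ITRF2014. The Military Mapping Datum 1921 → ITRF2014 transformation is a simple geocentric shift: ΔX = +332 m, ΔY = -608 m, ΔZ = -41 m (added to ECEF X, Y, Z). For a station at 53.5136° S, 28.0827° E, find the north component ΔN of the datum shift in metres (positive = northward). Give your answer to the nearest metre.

ΔN = -19 m

At φ = -53.5136°, λ = 28.0827°: sin φ = -0.803998, cos φ = 0.594632, sin λ = 0.470746, cos λ = 0.882269.
ΔN = −sin φ cos λ·ΔX − sin φ sin λ·ΔY + cos φ·ΔZ = −(-0.803998)(0.882269)(332) − (-0.803998)(0.470746)(-608) + (0.594632)(-41) = -18.99 m.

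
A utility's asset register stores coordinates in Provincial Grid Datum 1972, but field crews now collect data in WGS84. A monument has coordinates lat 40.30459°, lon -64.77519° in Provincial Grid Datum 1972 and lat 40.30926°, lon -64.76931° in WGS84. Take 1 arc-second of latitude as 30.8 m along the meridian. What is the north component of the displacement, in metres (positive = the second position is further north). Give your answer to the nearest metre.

ΔN = 518 m

Δφ = 40.30926° − 40.30459° = +0.00467°; Δλ = -64.76931° − -64.77519° = +0.00588°.
1° of latitude = 3600 × 30.80 = 110880 m.
ΔN = Δφ × 110880 = 517.8 m; ΔE = Δλ × 110880 × cos(40.30459°) = +0.00588 × 110880 × 0.762617 = 497.2 m.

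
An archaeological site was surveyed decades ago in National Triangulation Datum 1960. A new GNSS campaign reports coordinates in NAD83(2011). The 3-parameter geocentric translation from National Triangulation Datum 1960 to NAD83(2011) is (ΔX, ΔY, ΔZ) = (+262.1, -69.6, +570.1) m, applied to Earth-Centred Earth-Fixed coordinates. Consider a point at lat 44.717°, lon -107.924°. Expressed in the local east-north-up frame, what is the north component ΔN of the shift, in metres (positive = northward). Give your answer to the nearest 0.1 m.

At φ = 44.717°, λ = -107.924°: sin φ = 0.703606, cos φ = 0.710591, sin λ = -0.951466, cos λ = -0.307755.
ΔN = −sin φ cos λ·ΔX − sin φ sin λ·ΔY + cos φ·ΔZ = −(0.703606)(-0.307755)(262.1) − (0.703606)(-0.951466)(-69.6) + (0.710591)(570.1) = 415.27 m.

ΔN = 415.3 m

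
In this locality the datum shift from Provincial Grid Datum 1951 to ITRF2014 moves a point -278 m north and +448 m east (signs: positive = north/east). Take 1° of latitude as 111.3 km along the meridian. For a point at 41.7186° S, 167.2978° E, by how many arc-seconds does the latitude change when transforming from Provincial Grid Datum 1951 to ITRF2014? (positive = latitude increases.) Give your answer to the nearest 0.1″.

Δφ = -9.0″

1° of latitude = 111.3 km, so Δφ = -278.0 / 111300 = -0.0024978° = -8.992″.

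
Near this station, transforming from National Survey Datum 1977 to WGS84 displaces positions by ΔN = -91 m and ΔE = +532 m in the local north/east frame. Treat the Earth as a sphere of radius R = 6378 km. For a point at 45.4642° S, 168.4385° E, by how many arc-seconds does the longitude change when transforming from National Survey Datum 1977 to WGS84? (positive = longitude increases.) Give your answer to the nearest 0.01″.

At latitude -45.4642°, cos φ = 0.701355.
One radian of longitude at latitude φ spans R cos φ, so Δλ = ΔE / (R cos φ) = 532.0 / (6378000 × 0.701355) = 1.1893e-04 rad = 24.531″.

Δλ = 24.53″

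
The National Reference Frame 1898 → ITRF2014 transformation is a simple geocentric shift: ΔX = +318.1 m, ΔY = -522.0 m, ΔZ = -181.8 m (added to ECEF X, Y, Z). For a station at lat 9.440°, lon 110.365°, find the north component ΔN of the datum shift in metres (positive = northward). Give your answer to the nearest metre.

ΔN = -81 m

The local north axis is (−sin φ cos λ, −sin φ sin λ, cos φ), giving ΔN = 18.156 + 80.264 − 179.338 = -80.92 m.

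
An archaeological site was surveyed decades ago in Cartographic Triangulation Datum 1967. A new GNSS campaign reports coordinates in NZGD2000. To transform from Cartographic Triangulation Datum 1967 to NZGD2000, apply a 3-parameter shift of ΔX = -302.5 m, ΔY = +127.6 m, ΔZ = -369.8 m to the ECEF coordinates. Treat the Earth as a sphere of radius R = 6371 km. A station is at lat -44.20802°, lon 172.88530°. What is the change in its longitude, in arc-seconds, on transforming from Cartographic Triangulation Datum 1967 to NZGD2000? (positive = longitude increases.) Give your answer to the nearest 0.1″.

sin φ = -0.697265, cos φ = 0.716813, sin λ = 0.123856, cos λ = -0.992300.
East component: ΔE = −sin λ·ΔX + cos λ·ΔY = −(0.123856)(-302.5) + (-0.992300)(127.6) = -89.15 m.
1° of latitude spans πR/180 = 111195 m; at latitude φ, 1° of longitude spans that × cos φ = 79706.0 m, so Δλ = -89.15 / 79706.0 × 3600 = -4.027″.

Δλ = -4.0″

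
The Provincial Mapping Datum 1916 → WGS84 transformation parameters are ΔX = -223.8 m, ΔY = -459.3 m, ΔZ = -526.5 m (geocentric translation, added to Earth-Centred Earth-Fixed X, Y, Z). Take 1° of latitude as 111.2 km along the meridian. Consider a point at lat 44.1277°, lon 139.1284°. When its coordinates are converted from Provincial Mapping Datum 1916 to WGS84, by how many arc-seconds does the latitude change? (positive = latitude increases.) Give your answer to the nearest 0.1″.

sin φ = 0.696260, cos φ = 0.717790, sin λ = 0.654366, cos λ = -0.756178.
North component: ΔN = −sin φ cos λ·ΔX − sin φ sin λ·ΔY + cos φ·ΔZ = −(0.696260)(-0.756178)(-223.8) − (0.696260)(0.654366)(-459.3) + (0.717790)(-526.5) = -286.49 m.
1° of latitude spans 111200 m, so Δφ = -286.49 / 111200 × 3600 = -9.275″.

Δφ = -9.3″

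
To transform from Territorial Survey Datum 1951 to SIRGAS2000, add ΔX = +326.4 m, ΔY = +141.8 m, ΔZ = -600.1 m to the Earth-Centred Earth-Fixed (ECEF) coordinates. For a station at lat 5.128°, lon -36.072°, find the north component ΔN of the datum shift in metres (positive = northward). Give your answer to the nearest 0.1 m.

ΔN = -613.8 m

At φ = 5.128°, λ = -36.072°: sin φ = 0.089381, cos φ = 0.995998, sin λ = -0.588801, cos λ = 0.808278.
ΔN = −sin φ cos λ·ΔX − sin φ sin λ·ΔY + cos φ·ΔZ = −(0.089381)(0.808278)(326.4) − (0.089381)(-0.588801)(141.8) + (0.995998)(-600.1) = -613.82 m.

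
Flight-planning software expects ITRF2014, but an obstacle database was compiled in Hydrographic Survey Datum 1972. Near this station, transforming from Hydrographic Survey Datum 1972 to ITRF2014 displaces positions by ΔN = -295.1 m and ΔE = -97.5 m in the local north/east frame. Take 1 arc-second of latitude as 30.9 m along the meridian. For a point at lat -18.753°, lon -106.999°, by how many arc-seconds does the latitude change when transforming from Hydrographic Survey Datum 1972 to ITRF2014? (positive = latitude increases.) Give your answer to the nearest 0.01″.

1″ of latitude = 30.90 m, so Δφ = -295.1 / 30.90 = -9.550″.

Δφ = -9.55″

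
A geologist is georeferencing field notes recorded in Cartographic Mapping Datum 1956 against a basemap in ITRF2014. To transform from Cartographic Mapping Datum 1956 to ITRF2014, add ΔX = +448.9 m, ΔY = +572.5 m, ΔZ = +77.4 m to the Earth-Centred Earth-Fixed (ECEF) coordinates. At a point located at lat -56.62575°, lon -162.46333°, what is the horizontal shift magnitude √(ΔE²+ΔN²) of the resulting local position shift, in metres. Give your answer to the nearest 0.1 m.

615.8 m

The local east axis at (φ, λ) is (−sin λ, cos λ, 0), so ΔE = −sin(-162.46333°)·448.9 + cos(-162.46333°)·572.5 = -410.63 m.
The local north axis is (−sin φ cos λ, −sin φ sin λ, cos φ), giving ΔN = -357.452 − 144.057 + 42.578 = -458.93 m.
Horizontal magnitude = √(ΔE² + ΔN²) = √((-410.63)² + (-458.93)²) = 615.82 m.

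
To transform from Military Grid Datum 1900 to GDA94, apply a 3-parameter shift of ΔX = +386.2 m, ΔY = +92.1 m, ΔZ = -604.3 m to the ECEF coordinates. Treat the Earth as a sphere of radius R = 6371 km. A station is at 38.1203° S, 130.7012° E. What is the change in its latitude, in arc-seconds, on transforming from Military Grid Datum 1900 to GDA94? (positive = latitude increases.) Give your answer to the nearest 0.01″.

sin φ = -0.617315, cos φ = 0.786716, sin λ = 0.758121, cos λ = -0.652114.
North component: ΔN = −sin φ cos λ·ΔX − sin φ sin λ·ΔY + cos φ·ΔZ = −(-0.617315)(-0.652114)(386.2) − (-0.617315)(0.758121)(92.1) + (0.786716)(-604.3) = -587.78 m.
1° of latitude spans πR/180 = 111195 m, so Δφ = -587.78 / 111195 × 3600 = -19.030″.

Δφ = -19.03″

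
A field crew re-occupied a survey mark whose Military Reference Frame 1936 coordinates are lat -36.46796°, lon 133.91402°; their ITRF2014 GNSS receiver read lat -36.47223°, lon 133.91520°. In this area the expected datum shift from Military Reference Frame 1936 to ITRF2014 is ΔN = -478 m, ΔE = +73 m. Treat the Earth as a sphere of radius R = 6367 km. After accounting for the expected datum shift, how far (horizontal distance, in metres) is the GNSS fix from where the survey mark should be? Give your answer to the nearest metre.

33 m

Observed coordinate differences: Δφ = -0.00427°, Δλ = +0.00118°.
Converting to metres (1° lat = 111125 m, cos φ = 0.804189): observed ΔN = -474.5 m, observed ΔE = 105.5 m.
Subtracting the expected shift leaves a residual of -474.5 − (-478) = 3.5 m north and 105.5 − (73) = 32.5 m east.
Residual distance = √(3.5² + 32.5²) = 32.6 m.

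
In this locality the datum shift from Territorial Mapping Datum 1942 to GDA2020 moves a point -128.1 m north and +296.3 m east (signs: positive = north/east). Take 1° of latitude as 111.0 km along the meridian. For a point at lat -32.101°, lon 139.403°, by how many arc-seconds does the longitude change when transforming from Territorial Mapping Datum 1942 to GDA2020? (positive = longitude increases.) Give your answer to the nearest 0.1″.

At latitude -32.101°, cos φ = 0.847113.
1° of longitude at this latitude = 111.0 × cos φ = 94.03 km, so Δλ = 296.3 / 94029.5 = 0.0031511° = 11.344″.

Δλ = 11.3″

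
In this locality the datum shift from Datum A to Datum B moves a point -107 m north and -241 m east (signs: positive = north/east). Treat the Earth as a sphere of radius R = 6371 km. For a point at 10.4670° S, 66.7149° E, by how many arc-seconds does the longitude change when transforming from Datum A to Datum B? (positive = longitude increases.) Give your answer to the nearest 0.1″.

At latitude -10.4670°, cos φ = 0.983360.
One radian of longitude at latitude φ spans R cos φ, so Δλ = ΔE / (R cos φ) = -241.0 / (6371000 × 0.983360) = -3.8468e-05 rad = -7.935″.

Δλ = -7.9″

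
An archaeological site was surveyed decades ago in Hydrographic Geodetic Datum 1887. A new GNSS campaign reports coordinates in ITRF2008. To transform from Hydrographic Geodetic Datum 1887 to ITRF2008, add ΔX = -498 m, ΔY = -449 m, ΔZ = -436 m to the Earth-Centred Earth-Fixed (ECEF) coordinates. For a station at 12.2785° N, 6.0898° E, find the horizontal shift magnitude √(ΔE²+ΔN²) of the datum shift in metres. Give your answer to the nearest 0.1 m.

At φ = 12.2785°, λ = 6.0898°: sin φ = 0.212664, cos φ = 0.977125, sin λ = 0.106087, cos λ = 0.994357.
ΔE = −sin λ·ΔX + cos λ·ΔY = −(0.106087)·(-498) + (0.994357)·(-449) = -393.63 m.
ΔN = −sin φ cos λ·ΔX − sin φ sin λ·ΔY + cos φ·ΔZ = −(0.212664)(0.994357)(-498) − (0.212664)(0.106087)(-449) + (0.977125)(-436) = -310.59 m.
Horizontal magnitude = √(ΔE² + ΔN²) = √((-393.63)² + (-310.59)²) = 501.41 m.

501.4 m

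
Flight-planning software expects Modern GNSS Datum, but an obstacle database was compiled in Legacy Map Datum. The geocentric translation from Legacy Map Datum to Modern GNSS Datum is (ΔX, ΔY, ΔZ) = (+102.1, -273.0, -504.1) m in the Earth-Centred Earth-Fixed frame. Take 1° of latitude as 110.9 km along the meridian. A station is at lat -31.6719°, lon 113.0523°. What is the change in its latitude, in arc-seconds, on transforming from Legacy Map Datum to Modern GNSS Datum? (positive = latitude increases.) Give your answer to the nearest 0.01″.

Δφ = -18.89″

sin φ = -0.525054, cos φ = 0.851069, sin λ = 0.920148, cos λ = -0.391571.
North component: ΔN = −sin φ cos λ·ΔX − sin φ sin λ·ΔY + cos φ·ΔZ = −(-0.525054)(-0.391571)(102.1) − (-0.525054)(0.920148)(-273.0) + (0.851069)(-504.1) = -581.91 m.
1° of latitude spans 110900 m, so Δφ = -581.91 / 110900 × 3600 = -18.890″.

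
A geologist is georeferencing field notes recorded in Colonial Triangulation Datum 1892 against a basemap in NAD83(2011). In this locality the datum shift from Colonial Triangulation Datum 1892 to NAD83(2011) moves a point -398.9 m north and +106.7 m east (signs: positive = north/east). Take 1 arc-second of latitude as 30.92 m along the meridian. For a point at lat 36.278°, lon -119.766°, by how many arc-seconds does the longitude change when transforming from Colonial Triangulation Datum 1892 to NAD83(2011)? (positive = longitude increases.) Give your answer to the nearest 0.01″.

Δλ = 4.28″

At latitude 36.278°, cos φ = 0.806156.
1″ of longitude at this latitude = 30.92 × cos φ = 24.9263 m, so Δλ = 106.7 / 24.9263 = 4.281″.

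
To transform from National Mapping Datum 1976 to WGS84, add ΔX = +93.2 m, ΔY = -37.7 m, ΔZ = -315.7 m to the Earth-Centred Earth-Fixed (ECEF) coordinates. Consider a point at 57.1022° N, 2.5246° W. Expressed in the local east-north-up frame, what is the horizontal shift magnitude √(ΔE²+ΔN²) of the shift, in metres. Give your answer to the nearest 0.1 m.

253.3 m

At φ = 57.1022°, λ = -2.5246°: sin φ = 0.839641, cos φ = 0.543142, sin λ = -0.044048, cos λ = 0.999029.
ΔE = −sin λ·ΔX + cos λ·ΔY = −(-0.044048)·(93.2) + (0.999029)·(-37.7) = -33.56 m.
ΔN = −sin φ cos λ·ΔX − sin φ sin λ·ΔY + cos φ·ΔZ = −(0.839641)(0.999029)(93.2) − (0.839641)(-0.044048)(-37.7) + (0.543142)(-315.7) = -251.04 m.
Horizontal magnitude = √(ΔE² + ΔN²) = √((-33.56)² + (-251.04)²) = 253.28 m.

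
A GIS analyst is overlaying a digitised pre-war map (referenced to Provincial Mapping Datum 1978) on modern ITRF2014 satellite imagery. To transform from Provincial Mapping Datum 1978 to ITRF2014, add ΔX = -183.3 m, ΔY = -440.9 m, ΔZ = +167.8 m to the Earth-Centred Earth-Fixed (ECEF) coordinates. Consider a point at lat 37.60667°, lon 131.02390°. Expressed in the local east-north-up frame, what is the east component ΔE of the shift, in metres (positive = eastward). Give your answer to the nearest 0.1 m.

At φ = 37.60667°, λ = 131.02390°: sin φ = 0.610237, cos φ = 0.792219, sin λ = 0.754436, cos λ = -0.656374.
ΔE = −sin λ·ΔX + cos λ·ΔY = −(0.754436)·(-183.3) + (-0.656374)·(-440.9) = 427.68 m.

ΔE = 427.7 m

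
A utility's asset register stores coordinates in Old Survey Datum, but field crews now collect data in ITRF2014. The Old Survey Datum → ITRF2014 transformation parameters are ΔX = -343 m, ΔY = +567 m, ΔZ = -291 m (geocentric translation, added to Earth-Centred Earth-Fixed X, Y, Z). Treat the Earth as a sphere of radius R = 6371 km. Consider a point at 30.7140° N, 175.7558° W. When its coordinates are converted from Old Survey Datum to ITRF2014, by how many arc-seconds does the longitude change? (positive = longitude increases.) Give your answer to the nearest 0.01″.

sin φ = 0.510753, cos φ = 0.859727, sin λ = -0.074008, cos λ = -0.997258.
East component: ΔE = −sin λ·ΔX + cos λ·ΔY = −(-0.074008)(-343) + (-0.997258)(567) = -590.83 m.
1° of latitude spans πR/180 = 111195 m; at latitude φ, 1° of longitude spans that × cos φ = 95597.3 m, so Δλ = -590.83 / 95597.3 × 3600 = -22.249″.

Δλ = -22.25″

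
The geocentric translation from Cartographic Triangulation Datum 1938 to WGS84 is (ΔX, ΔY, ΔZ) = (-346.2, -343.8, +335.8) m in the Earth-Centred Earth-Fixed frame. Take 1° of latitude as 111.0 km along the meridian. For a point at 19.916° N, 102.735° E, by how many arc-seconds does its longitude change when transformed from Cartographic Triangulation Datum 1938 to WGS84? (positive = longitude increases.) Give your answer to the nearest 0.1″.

sin φ = 0.340642, cos φ = 0.940193, sin λ = 0.975400, cos λ = -0.220442.
East component: ΔE = −sin λ·ΔX + cos λ·ΔY = −(0.975400)(-346.2) + (-0.220442)(-343.8) = 413.47 m.
1° of latitude spans 111000 m; at latitude φ, 1° of longitude spans that × cos φ = 104361.4 m, so Δλ = 413.47 / 104361.4 × 3600 = 14.263″.

Δλ = 14.3″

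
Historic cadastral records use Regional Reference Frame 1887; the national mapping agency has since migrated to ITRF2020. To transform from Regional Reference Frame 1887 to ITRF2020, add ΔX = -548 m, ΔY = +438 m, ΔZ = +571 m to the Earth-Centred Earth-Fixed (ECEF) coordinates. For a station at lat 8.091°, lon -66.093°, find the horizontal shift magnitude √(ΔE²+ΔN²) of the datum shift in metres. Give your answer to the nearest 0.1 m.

The local east axis at (φ, λ) is (−sin λ, cos λ, 0), so ΔE = −sin(-66.093°)·(-548) + cos(-66.093°)·438 = -323.48 m.
The local north axis is (−sin φ cos λ, −sin φ sin λ, cos φ), giving ΔN = 31.257 + 56.358 + 565.316 = 652.93 m.
Horizontal magnitude = √(ΔE² + ΔN²) = √((-323.48)² + 652.93²) = 728.67 m.

728.7 m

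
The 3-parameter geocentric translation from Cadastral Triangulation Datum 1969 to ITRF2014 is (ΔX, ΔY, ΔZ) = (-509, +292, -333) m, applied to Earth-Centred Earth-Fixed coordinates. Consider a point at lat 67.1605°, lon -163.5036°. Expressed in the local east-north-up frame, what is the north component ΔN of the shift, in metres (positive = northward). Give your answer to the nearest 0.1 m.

ΔN = -502.6 m

At φ = 67.1605°, λ = -163.5036°: sin φ = 0.921596, cos φ = 0.388151, sin λ = -0.283955, cos λ = -0.958838.
ΔN = −sin φ cos λ·ΔX − sin φ sin λ·ΔY + cos φ·ΔZ = −(0.921596)(-0.958838)(-509) − (0.921596)(-0.283955)(292) + (0.388151)(-333) = -502.62 m.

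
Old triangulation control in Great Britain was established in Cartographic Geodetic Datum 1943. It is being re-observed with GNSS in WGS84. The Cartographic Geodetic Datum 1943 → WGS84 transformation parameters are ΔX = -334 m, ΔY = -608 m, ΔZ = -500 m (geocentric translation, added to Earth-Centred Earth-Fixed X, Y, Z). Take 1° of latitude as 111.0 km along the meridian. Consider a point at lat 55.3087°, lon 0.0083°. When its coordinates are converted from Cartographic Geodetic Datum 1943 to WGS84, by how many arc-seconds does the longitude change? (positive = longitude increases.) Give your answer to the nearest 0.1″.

Δλ = -34.6″

sin φ = 0.822230, cos φ = 0.569155, sin λ = 0.000145, cos λ = 1.000000.
East component: ΔE = −sin λ·ΔX + cos λ·ΔY = −(0.000145)(-334) + (1.000000)(-608) = -607.95 m.
1° of latitude spans 111000 m; at latitude φ, 1° of longitude spans that × cos φ = 63176.2 m, so Δλ = -607.95 / 63176.2 × 3600 = -34.643″.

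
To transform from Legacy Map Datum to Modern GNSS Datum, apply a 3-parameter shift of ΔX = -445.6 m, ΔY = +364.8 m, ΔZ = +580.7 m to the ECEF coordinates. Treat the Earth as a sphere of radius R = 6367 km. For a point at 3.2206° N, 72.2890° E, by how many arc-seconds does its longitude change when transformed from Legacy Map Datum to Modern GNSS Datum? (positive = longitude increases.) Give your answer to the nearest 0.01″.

Δλ = 17.37″

sin φ = 0.056180, cos φ = 0.998421, sin λ = 0.952603, cos λ = 0.304216.
East component: ΔE = −sin λ·ΔX + cos λ·ΔY = −(0.952603)(-445.6) + (0.304216)(364.8) = 535.46 m.
1° of latitude spans πR/180 = 111125 m; at latitude φ, 1° of longitude spans that × cos φ = 110949.6 m, so Δλ = 535.46 / 110949.6 × 3600 = 17.374″.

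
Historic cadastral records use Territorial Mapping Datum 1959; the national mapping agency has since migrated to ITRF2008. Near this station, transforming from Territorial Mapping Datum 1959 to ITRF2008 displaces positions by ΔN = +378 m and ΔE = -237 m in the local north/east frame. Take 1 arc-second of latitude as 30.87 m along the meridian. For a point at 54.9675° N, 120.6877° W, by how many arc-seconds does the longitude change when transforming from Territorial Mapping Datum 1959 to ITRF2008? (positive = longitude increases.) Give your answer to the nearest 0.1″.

At latitude 54.9675°, cos φ = 0.574041.
1″ of longitude at this latitude = 30.87 × cos φ = 17.7206 m, so Δλ = -237.0 / 17.7206 = -13.374″.

Δλ = -13.4″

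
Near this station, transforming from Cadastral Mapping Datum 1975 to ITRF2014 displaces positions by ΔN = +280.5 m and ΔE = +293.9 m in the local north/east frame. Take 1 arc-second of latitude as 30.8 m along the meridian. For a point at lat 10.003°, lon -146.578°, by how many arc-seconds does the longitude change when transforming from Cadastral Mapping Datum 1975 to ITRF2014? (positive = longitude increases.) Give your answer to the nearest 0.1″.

Δλ = 9.7″

At latitude 10.003°, cos φ = 0.984799.
1″ of longitude at this latitude = 30.80 × cos φ = 30.3318 m, so Δλ = 293.9 / 30.3318 = 9.690″.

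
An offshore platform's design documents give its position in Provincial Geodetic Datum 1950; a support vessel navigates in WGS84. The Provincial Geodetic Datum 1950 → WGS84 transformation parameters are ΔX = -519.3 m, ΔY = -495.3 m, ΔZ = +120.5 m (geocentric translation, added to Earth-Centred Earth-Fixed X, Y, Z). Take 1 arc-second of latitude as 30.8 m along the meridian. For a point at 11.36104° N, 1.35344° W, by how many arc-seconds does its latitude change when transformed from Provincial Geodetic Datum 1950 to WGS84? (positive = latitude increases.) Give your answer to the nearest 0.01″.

Δφ = 7.08″

sin φ = 0.196991, cos φ = 0.980405, sin λ = -0.023620, cos λ = 0.999721.
North component: ΔN = −sin φ cos λ·ΔX − sin φ sin λ·ΔY + cos φ·ΔZ = −(0.196991)(0.999721)(-519.3) − (0.196991)(-0.023620)(-495.3) + (0.980405)(120.5) = 218.10 m.
1° of latitude spans 3600 × 30.80 = 110880 m, so Δφ = 218.10 / 110880 × 3600 = 7.081″.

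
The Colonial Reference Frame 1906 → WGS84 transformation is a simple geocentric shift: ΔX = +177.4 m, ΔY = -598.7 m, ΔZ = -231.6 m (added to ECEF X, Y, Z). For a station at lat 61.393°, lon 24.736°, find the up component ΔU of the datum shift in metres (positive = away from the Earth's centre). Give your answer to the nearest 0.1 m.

At φ = 61.393°, λ = 24.736°: sin φ = 0.877924, cos φ = 0.478799, sin λ = 0.418438, cos λ = 0.908245.
ΔU = cos φ cos λ·ΔX + cos φ sin λ·ΔY + sin φ·ΔZ = (0.478799)(0.908245)(177.4) + (0.478799)(0.418438)(-598.7) + (0.877924)(-231.6) = -246.13 m.

ΔU = -246.1 m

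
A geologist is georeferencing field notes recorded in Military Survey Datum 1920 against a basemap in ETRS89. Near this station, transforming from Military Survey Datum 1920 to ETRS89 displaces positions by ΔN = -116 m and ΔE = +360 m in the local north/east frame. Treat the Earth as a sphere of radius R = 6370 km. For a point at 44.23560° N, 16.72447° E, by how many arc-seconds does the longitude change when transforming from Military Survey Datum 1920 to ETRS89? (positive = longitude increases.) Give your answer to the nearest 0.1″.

Δλ = 16.3″

At latitude 44.23560°, cos φ = 0.716477.
One radian of longitude at latitude φ spans R cos φ, so Δλ = ΔE / (R cos φ) = 360.0 / (6370000 × 0.716477) = 7.8879e-05 rad = 16.270″.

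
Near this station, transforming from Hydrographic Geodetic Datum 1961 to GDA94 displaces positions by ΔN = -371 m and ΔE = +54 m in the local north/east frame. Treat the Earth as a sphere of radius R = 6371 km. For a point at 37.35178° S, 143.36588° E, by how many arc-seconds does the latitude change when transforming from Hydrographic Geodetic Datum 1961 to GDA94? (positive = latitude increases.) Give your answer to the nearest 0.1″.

Δφ = -12.0″

On a sphere of radius R, 1 rad of latitude = R, so Δφ = ΔN / R = -371.0 / 6371000 = -5.8233e-05 rad = -12.011″.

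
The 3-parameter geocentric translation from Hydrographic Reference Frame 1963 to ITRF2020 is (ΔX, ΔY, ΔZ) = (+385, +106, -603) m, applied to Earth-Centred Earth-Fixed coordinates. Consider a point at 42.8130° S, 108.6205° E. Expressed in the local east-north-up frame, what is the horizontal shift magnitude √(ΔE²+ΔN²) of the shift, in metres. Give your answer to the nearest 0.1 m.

At φ = -42.8130°, λ = 108.6205°: sin φ = -0.679608, cos φ = 0.733576, sin λ = 0.947654, cos λ = -0.319298.
ΔE = −sin λ·ΔX + cos λ·ΔY = −(0.947654)·(385) + (-0.319298)·(106) = -398.69 m.
ΔN = −sin φ cos λ·ΔX − sin φ sin λ·ΔY + cos φ·ΔZ = −(-0.679608)(-0.319298)(385) − (-0.679608)(0.947654)(106) + (0.733576)(-603) = -457.62 m.
Horizontal magnitude = √(ΔE² + ΔN²) = √((-398.69)² + (-457.62)²) = 606.94 m.

606.9 m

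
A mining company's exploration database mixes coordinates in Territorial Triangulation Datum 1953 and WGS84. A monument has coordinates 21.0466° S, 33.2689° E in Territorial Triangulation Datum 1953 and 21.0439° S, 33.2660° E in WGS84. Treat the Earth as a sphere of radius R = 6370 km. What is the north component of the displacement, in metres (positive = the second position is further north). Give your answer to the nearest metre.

ΔN = 300 m

Δφ = -21.0439° − -21.0466° = +0.0027°; Δλ = 33.2660° − 33.2689° = -0.0029°.
1° along a meridian = πR/180 = 111177 m.
ΔN = Δφ × 111177 = 300.2 m; ΔE = Δλ × 111177 × cos(-21.0466°) = -0.0029 × 111177 × 0.933289 = -300.9 m.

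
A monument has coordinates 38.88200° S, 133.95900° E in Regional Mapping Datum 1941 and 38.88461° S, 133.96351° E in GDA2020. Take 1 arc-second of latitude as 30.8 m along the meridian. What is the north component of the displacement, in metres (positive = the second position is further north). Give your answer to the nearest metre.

ΔN = -289 m

Δφ = -38.88461° − -38.88200° = -0.00261°; Δλ = 133.96351° − 133.95900° = +0.00451°.
1° of latitude = 3600 × 30.80 = 110880 m.
ΔN = Δφ × 110880 = -289.4 m; ΔE = Δλ × 110880 × cos(-38.88200°) = +0.00451 × 110880 × 0.778440 = 389.3 m.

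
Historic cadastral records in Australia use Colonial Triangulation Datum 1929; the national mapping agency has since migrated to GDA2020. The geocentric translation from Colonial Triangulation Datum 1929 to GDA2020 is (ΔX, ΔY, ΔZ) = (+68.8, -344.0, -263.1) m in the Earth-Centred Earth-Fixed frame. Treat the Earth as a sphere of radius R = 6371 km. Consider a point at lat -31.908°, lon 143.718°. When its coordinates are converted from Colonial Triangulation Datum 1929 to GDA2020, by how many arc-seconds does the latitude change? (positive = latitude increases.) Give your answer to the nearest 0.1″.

Δφ = -11.7″

sin φ = -0.528557, cos φ = 0.848898, sin λ = 0.591760, cos λ = -0.806114.
North component: ΔN = −sin φ cos λ·ΔX − sin φ sin λ·ΔY + cos φ·ΔZ = −(-0.528557)(-0.806114)(68.8) − (-0.528557)(0.591760)(-344.0) + (0.848898)(-263.1) = -360.26 m.
1° of latitude spans πR/180 = 111195 m, so Δφ = -360.26 / 111195 × 3600 = -11.663″.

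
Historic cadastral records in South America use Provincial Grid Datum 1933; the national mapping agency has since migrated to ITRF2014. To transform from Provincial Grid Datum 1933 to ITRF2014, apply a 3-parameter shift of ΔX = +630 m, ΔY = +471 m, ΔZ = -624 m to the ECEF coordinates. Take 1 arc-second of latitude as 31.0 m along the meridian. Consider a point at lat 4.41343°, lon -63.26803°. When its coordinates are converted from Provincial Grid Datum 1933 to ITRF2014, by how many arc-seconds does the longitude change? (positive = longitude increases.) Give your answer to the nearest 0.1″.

sin φ = 0.076953, cos φ = 0.997035, sin λ = -0.893121, cos λ = 0.449817.
East component: ΔE = −sin λ·ΔX + cos λ·ΔY = −(-0.893121)(630) + (0.449817)(471) = 774.53 m.
1° of latitude spans 3600 × 31.00 = 111600 m; at latitude φ, 1° of longitude spans that × cos φ = 111269.1 m, so Δλ = 774.53 / 111269.1 × 3600 = 25.059″.

Δλ = 25.1″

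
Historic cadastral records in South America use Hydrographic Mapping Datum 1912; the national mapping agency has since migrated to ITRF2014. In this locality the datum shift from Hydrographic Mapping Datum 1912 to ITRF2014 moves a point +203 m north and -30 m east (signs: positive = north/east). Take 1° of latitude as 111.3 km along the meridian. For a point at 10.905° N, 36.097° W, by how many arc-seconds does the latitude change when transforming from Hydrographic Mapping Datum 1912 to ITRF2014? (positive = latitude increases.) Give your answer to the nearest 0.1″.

Δφ = 6.6″

1° of latitude = 111.3 km, so Δφ = 203.0 / 111300 = 0.0018239° = 6.566″.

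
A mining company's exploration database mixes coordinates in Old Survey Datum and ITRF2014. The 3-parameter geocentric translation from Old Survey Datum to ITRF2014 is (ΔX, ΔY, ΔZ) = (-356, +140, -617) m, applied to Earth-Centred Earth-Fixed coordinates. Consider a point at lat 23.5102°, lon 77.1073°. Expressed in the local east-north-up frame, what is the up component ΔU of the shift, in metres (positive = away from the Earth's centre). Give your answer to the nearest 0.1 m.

ΔU = -193.8 m

The local up (radial) axis is (cos φ cos λ, cos φ sin λ, sin φ), giving ΔU = -72.839 + 125.142 − 246.129 = -193.83 m.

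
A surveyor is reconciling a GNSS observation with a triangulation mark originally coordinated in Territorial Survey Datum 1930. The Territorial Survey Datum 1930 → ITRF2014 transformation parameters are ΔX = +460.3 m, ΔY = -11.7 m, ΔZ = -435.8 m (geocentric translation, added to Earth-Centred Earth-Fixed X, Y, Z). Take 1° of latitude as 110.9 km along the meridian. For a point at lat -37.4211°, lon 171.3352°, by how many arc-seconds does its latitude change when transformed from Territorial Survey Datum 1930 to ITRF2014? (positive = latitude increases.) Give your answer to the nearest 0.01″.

Δφ = -20.25″

sin φ = -0.607668, cos φ = 0.794191, sin λ = 0.150654, cos λ = -0.988587.
North component: ΔN = −sin φ cos λ·ΔX − sin φ sin λ·ΔY + cos φ·ΔZ = −(-0.607668)(-0.988587)(460.3) − (-0.607668)(0.150654)(-11.7) + (0.794191)(-435.8) = -623.70 m.
1° of latitude spans 110900 m, so Δφ = -623.70 / 110900 × 3600 = -20.246″.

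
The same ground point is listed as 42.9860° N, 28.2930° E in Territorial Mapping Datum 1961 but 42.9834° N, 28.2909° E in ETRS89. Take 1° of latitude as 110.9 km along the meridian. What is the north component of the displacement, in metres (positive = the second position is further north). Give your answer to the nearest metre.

ΔN = -288 m

Δφ = 42.9834° − 42.9860° = -0.0026°; Δλ = 28.2909° − 28.2930° = -0.0021°.
ΔN = Δφ × 110900 = -288.3 m; ΔE = Δλ × 110900 × cos(42.9860°) = -0.0021 × 110900 × 0.731520 = -170.4 m.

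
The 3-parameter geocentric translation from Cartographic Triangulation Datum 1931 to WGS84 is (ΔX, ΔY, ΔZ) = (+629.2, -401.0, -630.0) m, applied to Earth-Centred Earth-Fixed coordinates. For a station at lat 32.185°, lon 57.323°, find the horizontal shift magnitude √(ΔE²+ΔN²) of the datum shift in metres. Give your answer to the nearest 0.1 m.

The local east axis at (φ, λ) is (−sin λ, cos λ, 0), so ΔE = −sin(57.323°)·629.2 + cos(57.323°)·(-401.0) = -746.12 m.
The local north axis is (−sin φ cos λ, −sin φ sin λ, cos φ), giving ΔN = -180.946 + 179.788 − 533.190 = -534.35 m.
Horizontal magnitude = √(ΔE² + ΔN²) = √((-746.12)² + (-534.35)²) = 917.72 m.

917.7 m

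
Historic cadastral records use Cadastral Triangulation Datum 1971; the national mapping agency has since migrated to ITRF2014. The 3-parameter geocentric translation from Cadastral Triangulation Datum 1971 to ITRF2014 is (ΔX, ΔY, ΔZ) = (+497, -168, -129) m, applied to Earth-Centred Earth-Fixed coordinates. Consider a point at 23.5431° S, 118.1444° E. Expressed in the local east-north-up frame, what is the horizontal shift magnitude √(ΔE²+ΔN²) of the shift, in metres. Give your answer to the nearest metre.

At φ = -23.5431°, λ = 118.1444°: sin φ = -0.399439, cos φ = 0.916760, sin λ = 0.881762, cos λ = -0.471695.
ΔE = −sin λ·ΔX + cos λ·ΔY = −(0.881762)·(497) + (-0.471695)·(-168) = -358.99 m.
ΔN = −sin φ cos λ·ΔX − sin φ sin λ·ΔY + cos φ·ΔZ = −(-0.399439)(-0.471695)(497) − (-0.399439)(0.881762)(-168) + (0.916760)(-129) = -271.07 m.
Horizontal magnitude = √(ΔE² + ΔN²) = √((-358.99)² + (-271.07)²) = 449.84 m.

450 m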